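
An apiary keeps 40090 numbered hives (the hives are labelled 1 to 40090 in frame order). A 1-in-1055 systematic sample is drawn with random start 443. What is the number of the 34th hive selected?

k = 1055
34th selection = r + (34−1)·k = 443 + 33×1055 = 443 + 34815 = 35258

35258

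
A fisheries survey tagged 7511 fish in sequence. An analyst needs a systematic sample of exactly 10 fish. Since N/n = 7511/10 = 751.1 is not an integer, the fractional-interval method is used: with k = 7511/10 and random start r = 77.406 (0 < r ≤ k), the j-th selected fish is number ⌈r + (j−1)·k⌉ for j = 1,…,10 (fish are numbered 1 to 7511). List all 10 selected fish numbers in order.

78, 829, 1580, 2331, 3082, 3833, 4585, 5336, 6087, 6838

j=1: r + 0k = 77.406 → ⌈·⌉ = 78
j=2: r + 1k = 828.506 → ⌈·⌉ = 829
j=3: r + 2k = 1579.606 → ⌈·⌉ = 1580
j=4: r + 3k = 2330.706 → ⌈·⌉ = 2331
j=5: r + 4k = 3081.806 → ⌈·⌉ = 3082
j=6: r + 5k = 3832.906 → ⌈·⌉ = 3833
j=7: r + 6k = 4584.006 → ⌈·⌉ = 4585
j=8: r + 7k = 5335.106 → ⌈·⌉ = 5336
j=9: r + 8k = 6086.206 → ⌈·⌉ = 6087
j=10: r + 9k = 6837.306 → ⌈·⌉ = 6838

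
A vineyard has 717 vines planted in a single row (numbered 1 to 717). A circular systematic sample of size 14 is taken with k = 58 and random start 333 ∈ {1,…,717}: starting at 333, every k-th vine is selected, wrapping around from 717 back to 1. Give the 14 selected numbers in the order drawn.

333, 391, 449, 507, 565, 623, 681, 22, 80, 138, 196, 254, 312, 370

Selection 1: 333
Selection 2: 333 + 58 = 391
Selection 3: 391 + 58 = 449
Selection 4: 449 + 58 = 507
Selection 5: 507 + 58 = 565
Selection 6: 565 + 58 = 623
Selection 7: 623 + 58 = 681
Selection 8: 681 + 58 = 739 → 739 − 717 = 22
Selection 9: 22 + 58 = 80
Selection 10: 80 + 58 = 138
Selection 11: 138 + 58 = 196
Selection 12: 196 + 58 = 254
Selection 13: 254 + 58 = 312
Selection 14: 312 + 58 = 370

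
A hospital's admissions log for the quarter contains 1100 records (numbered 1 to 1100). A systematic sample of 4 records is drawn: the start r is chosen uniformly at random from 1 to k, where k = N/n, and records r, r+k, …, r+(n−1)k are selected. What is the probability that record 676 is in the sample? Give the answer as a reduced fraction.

1/275

k = 1100/4 = 275.
Record 676 is selected iff r ≡ 676 (mod 275); exactly one such r in {1,…,275}.
Inclusion probability = 1/275.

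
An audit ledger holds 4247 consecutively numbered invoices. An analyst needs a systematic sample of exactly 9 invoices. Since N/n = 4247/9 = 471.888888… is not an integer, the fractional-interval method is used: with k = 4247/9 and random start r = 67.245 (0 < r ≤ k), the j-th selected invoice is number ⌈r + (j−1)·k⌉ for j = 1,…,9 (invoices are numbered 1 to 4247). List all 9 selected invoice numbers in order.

68, 540, 1012, 1483, 1955, 2427, 2899, 3371, 3843

j=1: r + 0k = 67.245 → ⌈·⌉ = 68
j=2: r + 1k = 539.133888… → ⌈·⌉ = 540
j=3: r + 2k = 1011.022777… → ⌈·⌉ = 1012
j=4: r + 3k = 1482.911666… → ⌈·⌉ = 1483
j=5: r + 4k = 1954.800555… → ⌈·⌉ = 1955
j=6: r + 5k = 2426.689444… → ⌈·⌉ = 2427
j=7: r + 6k = 2898.578333… → ⌈·⌉ = 2899
j=8: r + 7k = 3370.467222… → ⌈·⌉ = 3371
j=9: r + 8k = 3842.356111… → ⌈·⌉ = 3843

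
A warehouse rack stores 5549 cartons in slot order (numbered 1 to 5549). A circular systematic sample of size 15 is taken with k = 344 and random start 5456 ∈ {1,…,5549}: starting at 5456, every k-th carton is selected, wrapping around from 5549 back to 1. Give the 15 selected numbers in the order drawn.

5456, 251, 595, 939, 1283, 1627, 1971, 2315, 2659, 3003, 3347, 3691, 4035, 4379, 4723

Selection 1: 5456
Selection 2: 5456 + 344 = 5800 → 5800 − 5549 = 251
Selection 3: 251 + 344 = 595
Selection 4: 595 + 344 = 939
Selection 5: 939 + 344 = 1283
Selection 6: 1283 + 344 = 1627
Selection 7: 1627 + 344 = 1971
Selection 8: 1971 + 344 = 2315
Selection 9: 2315 + 344 = 2659
Selection 10: 2659 + 344 = 3003
Selection 11: 3003 + 344 = 3347
Selection 12: 3347 + 344 = 3691
Selection 13: 3691 + 344 = 4035
Selection 14: 4035 + 344 = 4379
Selection 15: 4379 + 344 = 4723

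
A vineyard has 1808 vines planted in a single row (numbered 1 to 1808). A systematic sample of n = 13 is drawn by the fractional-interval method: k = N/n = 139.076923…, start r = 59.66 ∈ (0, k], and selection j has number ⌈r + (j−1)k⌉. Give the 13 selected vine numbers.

60, 199, 338, 477, 616, 756, 895, 1034, 1173, 1312, 1451, 1590, 1729

j=1: r + 0k = 59.66 → ⌈·⌉ = 60
j=2: r + 1k = 198.736923… → ⌈·⌉ = 199
j=3: r + 2k = 337.813846… → ⌈·⌉ = 338
j=4: r + 3k = 476.890769… → ⌈·⌉ = 477
j=5: r + 4k = 615.967692… → ⌈·⌉ = 616
j=6: r + 5k = 755.044615… → ⌈·⌉ = 756
j=7: r + 6k = 894.121538… → ⌈·⌉ = 895
j=8: r + 7k = 1033.198461… → ⌈·⌉ = 1034
j=9: r + 8k = 1172.275384… → ⌈·⌉ = 1173
j=10: r + 9k = 1311.352307… → ⌈·⌉ = 1312
j=11: r + 10k = 1450.429230… → ⌈·⌉ = 1451
j=12: r + 11k = 1589.506153… → ⌈·⌉ = 1590
j=13: r + 12k = 1728.583076… → ⌈·⌉ = 1729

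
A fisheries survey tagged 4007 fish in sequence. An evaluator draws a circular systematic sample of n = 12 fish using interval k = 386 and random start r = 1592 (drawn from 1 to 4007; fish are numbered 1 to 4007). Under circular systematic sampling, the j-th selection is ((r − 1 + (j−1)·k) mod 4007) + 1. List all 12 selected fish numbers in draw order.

1592, 1978, 2364, 2750, 3136, 3522, 3908, 287, 673, 1059, 1445, 1831

Selection 1: 1592
Selection 2: 1592 + 386 = 1978
Selection 3: 1978 + 386 = 2364
Selection 4: 2364 + 386 = 2750
Selection 5: 2750 + 386 = 3136
Selection 6: 3136 + 386 = 3522
Selection 7: 3522 + 386 = 3908
Selection 8: 3908 + 386 = 4294 → 4294 − 4007 = 287
Selection 9: 287 + 386 = 673
Selection 10: 673 + 386 = 1059
Selection 11: 1059 + 386 = 1445
Selection 12: 1445 + 386 = 1831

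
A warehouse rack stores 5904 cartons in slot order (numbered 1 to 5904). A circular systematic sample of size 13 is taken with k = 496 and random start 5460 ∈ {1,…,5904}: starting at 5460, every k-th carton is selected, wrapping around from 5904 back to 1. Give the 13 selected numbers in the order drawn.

Selection 1: 5460
Selection 2: 5460 + 496 = 5956 → 5956 − 5904 = 52
Selection 3: 52 + 496 = 548
Selection 4: 548 + 496 = 1044
Selection 5: 1044 + 496 = 1540
Selection 6: 1540 + 496 = 2036
Selection 7: 2036 + 496 = 2532
Selection 8: 2532 + 496 = 3028
Selection 9: 3028 + 496 = 3524
Selection 10: 3524 + 496 = 4020
Selection 11: 4020 + 496 = 4516
Selection 12: 4516 + 496 = 5012
Selection 13: 5012 + 496 = 5508

5460, 52, 548, 1044, 1540, 2036, 2532, 3028, 3524, 4020, 4516, 5012, 5508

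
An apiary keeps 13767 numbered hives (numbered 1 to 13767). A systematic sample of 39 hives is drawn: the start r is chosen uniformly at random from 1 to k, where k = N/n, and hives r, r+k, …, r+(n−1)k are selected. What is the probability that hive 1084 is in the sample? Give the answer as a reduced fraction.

k = 13767/39 = 353.
Hive 1084 is selected iff r ≡ 1084 (mod 353); exactly one such r in {1,…,353}.
Inclusion probability = 1/353.

1/353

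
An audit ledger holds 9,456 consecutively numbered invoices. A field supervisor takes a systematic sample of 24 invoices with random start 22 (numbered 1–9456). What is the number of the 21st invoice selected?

7902

k = 9456/24 = 394
21st selection = r + (21−1)·k = 22 + 20×394 = 22 + 7880 = 7902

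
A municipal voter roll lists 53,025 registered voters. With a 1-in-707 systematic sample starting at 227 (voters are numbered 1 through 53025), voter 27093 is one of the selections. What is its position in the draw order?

k = 707
position = (27093 − 227)/707 + 1 = 26866/707 + 1 = 38 + 1 = 39

39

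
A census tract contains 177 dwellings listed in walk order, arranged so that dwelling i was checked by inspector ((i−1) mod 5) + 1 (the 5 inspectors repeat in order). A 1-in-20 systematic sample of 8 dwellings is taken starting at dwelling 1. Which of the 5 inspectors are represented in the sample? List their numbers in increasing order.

Consecutive selections differ by k = 20, so their inspector numbers differ by 20 mod 5 = 0.
gcd(20, 5) = 5, so the sample visits 5/5 = 1 distinct residues mod 5.
Start 1 is inspector 1; the inspectors hit are 1.

1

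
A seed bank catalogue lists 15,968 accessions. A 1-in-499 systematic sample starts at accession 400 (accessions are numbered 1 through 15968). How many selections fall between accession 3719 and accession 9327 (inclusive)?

k = 499
First selection ≥ 3719: 400 + ⌈(3719−400)/499⌉·499 = 400 + 7×499 = 3893
Last selection ≤ 9327: 400 + ⌊(9327−400)/499⌋·499 = 400 + 17×499 = 8883
Count = 17 − 7 + 1 = 11

11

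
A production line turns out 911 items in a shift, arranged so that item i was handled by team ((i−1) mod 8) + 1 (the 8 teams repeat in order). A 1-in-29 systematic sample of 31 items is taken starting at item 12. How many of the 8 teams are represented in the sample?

Consecutive selections differ by k = 29, so their team numbers differ by 29 mod 8 = 5.
gcd(29, 8) = 1, so the sample visits 8/1 = 8 distinct residues mod 8.
Start 12 is team 4; the teams hit are 1, 2, 3, 4, 5, 6, 7, 8.

8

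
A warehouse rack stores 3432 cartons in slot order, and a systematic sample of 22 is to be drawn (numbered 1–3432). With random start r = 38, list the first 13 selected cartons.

38, 194, 350, 506, 662, 818, 974, 1130, 1286, 1442, 1598, 1754, 1910

k = N/n = 3432/22 = 156
carton 1: 38
carton 2: 38 + 156 = 194
carton 3: 194 + 156 = 350
carton 4: 350 + 156 = 506
carton 5: 506 + 156 = 662
carton 6: 662 + 156 = 818
carton 7: 818 + 156 = 974
carton 8: 974 + 156 = 1130
carton 9: 1130 + 156 = 1286
carton 10: 1286 + 156 = 1442
carton 11: 1442 + 156 = 1598
carton 12: 1598 + 156 = 1754
carton 13: 1754 + 156 = 1910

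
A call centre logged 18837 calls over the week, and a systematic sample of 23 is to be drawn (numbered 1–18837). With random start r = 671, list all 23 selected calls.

671, 1490, 2309, 3128, 3947, 4766, 5585, 6404, 7223, 8042, 8861, 9680, 10499, 11318, 12137, 12956, 13775, 14594, 15413, 16232, 17051, 17870, 18689

k = N/n = 18837/23 = 819
call 1: 671
call 2: 671 + 819 = 1490
call 3: 1490 + 819 = 2309
call 4: 2309 + 819 = 3128
call 5: 3128 + 819 = 3947
call 6: 3947 + 819 = 4766
call 7: 4766 + 819 = 5585
call 8: 5585 + 819 = 6404
call 9: 6404 + 819 = 7223
call 10: 7223 + 819 = 8042
call 11: 8042 + 819 = 8861
call 12: 8861 + 819 = 9680
call 13: 9680 + 819 = 10499
call 14: 10499 + 819 = 11318
call 15: 11318 + 819 = 12137
call 16: 12137 + 819 = 12956
call 17: 12956 + 819 = 13775
call 18: 13775 + 819 = 14594
call 19: 14594 + 819 = 15413
call 20: 15413 + 819 = 16232
call 21: 16232 + 819 = 17051
call 22: 17051 + 819 = 17870
call 23: 17870 + 819 = 18689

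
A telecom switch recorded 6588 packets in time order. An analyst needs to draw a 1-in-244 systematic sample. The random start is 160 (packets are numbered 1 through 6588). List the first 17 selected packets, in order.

packet 1: 160
packet 2: 160 + 244 = 404
packet 3: 404 + 244 = 648
packet 4: 648 + 244 = 892
packet 5: 892 + 244 = 1136
packet 6: 1136 + 244 = 1380
packet 7: 1380 + 244 = 1624
packet 8: 1624 + 244 = 1868
packet 9: 1868 + 244 = 2112
packet 10: 2112 + 244 = 2356
packet 11: 2356 + 244 = 2600
packet 12: 2600 + 244 = 2844
packet 13: 2844 + 244 = 3088
packet 14: 3088 + 244 = 3332
packet 15: 3332 + 244 = 3576
packet 16: 3576 + 244 = 3820
packet 17: 3820 + 244 = 4064

160, 404, 648, 892, 1136, 1380, 1624, 1868, 2112, 2356, 2600, 2844, 3088, 3332, 3576, 3820, 4064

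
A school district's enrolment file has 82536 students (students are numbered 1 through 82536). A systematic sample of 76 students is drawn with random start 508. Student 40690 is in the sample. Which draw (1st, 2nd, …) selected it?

k = 82536/76 = 1086
position = (40690 − 508)/1086 + 1 = 40182/1086 + 1 = 37 + 1 = 38

38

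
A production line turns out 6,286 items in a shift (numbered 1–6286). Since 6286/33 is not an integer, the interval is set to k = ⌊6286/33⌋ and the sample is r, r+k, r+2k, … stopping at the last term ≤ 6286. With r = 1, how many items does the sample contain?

34

k = ⌊6286/33⌋ = 190
Achieved size = ⌊(6286 − 1)/190⌋ + 1 = ⌊6285/190⌋ + 1 = 33 + 1 = 34
(last selection: 1 + 33×190 = 6271 ≤ 6286; next would be 6461 > 6286)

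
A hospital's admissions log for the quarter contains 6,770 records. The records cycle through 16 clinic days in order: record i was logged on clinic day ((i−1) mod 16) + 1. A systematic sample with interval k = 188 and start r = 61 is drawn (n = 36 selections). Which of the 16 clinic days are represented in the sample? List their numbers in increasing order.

1, 5, 9, 13

Consecutive selections differ by k = 188, so their clinic day numbers differ by 188 mod 16 = 12.
gcd(188, 16) = 4, so the sample visits 16/4 = 4 distinct residues mod 16.
Start 61 is clinic day 13; the clinic days hit are 1, 5, 9, 13.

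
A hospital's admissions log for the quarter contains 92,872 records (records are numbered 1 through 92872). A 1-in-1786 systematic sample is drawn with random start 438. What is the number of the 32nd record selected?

55804

k = 1786
32nd selection = r + (32−1)·k = 438 + 31×1786 = 438 + 55366 = 55804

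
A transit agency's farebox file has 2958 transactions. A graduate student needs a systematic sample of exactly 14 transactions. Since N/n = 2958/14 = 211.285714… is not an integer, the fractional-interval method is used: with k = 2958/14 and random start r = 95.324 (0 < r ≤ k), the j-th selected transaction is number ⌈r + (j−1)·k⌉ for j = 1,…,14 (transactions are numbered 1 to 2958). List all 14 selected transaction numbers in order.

j=1: r + 0k = 95.324 → ⌈·⌉ = 96
j=2: r + 1k = 306.609714… → ⌈·⌉ = 307
j=3: r + 2k = 517.895428… → ⌈·⌉ = 518
j=4: r + 3k = 729.181142… → ⌈·⌉ = 730
j=5: r + 4k = 940.466857… → ⌈·⌉ = 941
j=6: r + 5k = 1151.752571… → ⌈·⌉ = 1152
j=7: r + 6k = 1363.038285… → ⌈·⌉ = 1364
j=8: r + 7k = 1574.324 → ⌈·⌉ = 1575
j=9: r + 8k = 1785.609714… → ⌈·⌉ = 1786
j=10: r + 9k = 1996.895428… → ⌈·⌉ = 1997
j=11: r + 10k = 2208.181142… → ⌈·⌉ = 2209
j=12: r + 11k = 2419.466857… → ⌈·⌉ = 2420
j=13: r + 12k = 2630.752571… → ⌈·⌉ = 2631
j=14: r + 13k = 2842.038285… → ⌈·⌉ = 2843

96, 307, 518, 730, 941, 1152, 1364, 1575, 1786, 1997, 2209, 2420, 2631, 2843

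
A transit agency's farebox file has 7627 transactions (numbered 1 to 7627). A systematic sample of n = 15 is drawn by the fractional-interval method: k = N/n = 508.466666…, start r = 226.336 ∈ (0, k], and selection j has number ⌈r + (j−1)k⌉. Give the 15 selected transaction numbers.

j=1: r + 0k = 226.336 → ⌈·⌉ = 227
j=2: r + 1k = 734.802666… → ⌈·⌉ = 735
j=3: r + 2k = 1243.269333… → ⌈·⌉ = 1244
j=4: r + 3k = 1751.736 → ⌈·⌉ = 1752
j=5: r + 4k = 2260.202666… → ⌈·⌉ = 2261
j=6: r + 5k = 2768.669333… → ⌈·⌉ = 2769
j=7: r + 6k = 3277.136 → ⌈·⌉ = 3278
j=8: r + 7k = 3785.602666… → ⌈·⌉ = 3786
j=9: r + 8k = 4294.069333… → ⌈·⌉ = 4295
j=10: r + 9k = 4802.536 → ⌈·⌉ = 4803
j=11: r + 10k = 5311.002666… → ⌈·⌉ = 5312
j=12: r + 11k = 5819.469333… → ⌈·⌉ = 5820
j=13: r + 12k = 6327.936 → ⌈·⌉ = 6328
j=14: r + 13k = 6836.402666… → ⌈·⌉ = 6837
j=15: r + 14k = 7344.869333… → ⌈·⌉ = 7345

227, 735, 1244, 1752, 2261, 2769, 3278, 3786, 4295, 4803, 5312, 5820, 6328, 6837, 7345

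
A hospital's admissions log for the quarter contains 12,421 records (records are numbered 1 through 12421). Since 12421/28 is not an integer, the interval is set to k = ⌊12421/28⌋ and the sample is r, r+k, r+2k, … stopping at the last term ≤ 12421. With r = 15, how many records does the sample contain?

29

k = ⌊12421/28⌋ = 443
Achieved size = ⌊(12421 − 15)/443⌋ + 1 = ⌊12406/443⌋ + 1 = 28 + 1 = 29
(last selection: 15 + 28×443 = 12419 ≤ 12421; next would be 12862 > 12421)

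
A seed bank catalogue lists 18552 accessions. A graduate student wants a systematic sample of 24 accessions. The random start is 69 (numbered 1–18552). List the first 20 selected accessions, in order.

k = N/n = 18552/24 = 773
accession 1: 69
accession 2: 69 + 773 = 842
accession 3: 842 + 773 = 1615
accession 4: 1615 + 773 = 2388
accession 5: 2388 + 773 = 3161
accession 6: 3161 + 773 = 3934
accession 7: 3934 + 773 = 4707
accession 8: 4707 + 773 = 5480
accession 9: 5480 + 773 = 6253
accession 10: 6253 + 773 = 7026
accession 11: 7026 + 773 = 7799
accession 12: 7799 + 773 = 8572
accession 13: 8572 + 773 = 9345
accession 14: 9345 + 773 = 10118
accession 15: 10118 + 773 = 10891
accession 16: 10891 + 773 = 11664
accession 17: 11664 + 773 = 12437
accession 18: 12437 + 773 = 13210
accession 19: 13210 + 773 = 13983
accession 20: 13983 + 773 = 14756

69, 842, 1615, 2388, 3161, 3934, 4707, 5480, 6253, 7026, 7799, 8572, 9345, 10118, 10891, 11664, 12437, 13210, 13983, 14756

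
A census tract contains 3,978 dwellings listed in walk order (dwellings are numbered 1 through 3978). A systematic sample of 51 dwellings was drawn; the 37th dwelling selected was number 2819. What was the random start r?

11

k = 3978/51 = 78
r = 2819 − (37−1)×78 = 2819 − 2808 = 11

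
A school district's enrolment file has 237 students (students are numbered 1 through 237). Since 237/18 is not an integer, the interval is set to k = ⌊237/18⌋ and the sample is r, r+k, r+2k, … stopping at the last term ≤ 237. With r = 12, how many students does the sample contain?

k = ⌊237/18⌋ = 13
Achieved size = ⌊(237 − 12)/13⌋ + 1 = ⌊225/13⌋ + 1 = 17 + 1 = 18
(last selection: 12 + 17×13 = 233 ≤ 237; next would be 246 > 237)

18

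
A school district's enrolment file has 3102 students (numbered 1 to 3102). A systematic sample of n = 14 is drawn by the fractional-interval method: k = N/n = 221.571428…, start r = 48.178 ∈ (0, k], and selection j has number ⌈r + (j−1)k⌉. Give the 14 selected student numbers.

j=1: r + 0k = 48.178 → ⌈·⌉ = 49
j=2: r + 1k = 269.749428… → ⌈·⌉ = 270
j=3: r + 2k = 491.320857… → ⌈·⌉ = 492
j=4: r + 3k = 712.892285… → ⌈·⌉ = 713
j=5: r + 4k = 934.463714… → ⌈·⌉ = 935
j=6: r + 5k = 1156.035142… → ⌈·⌉ = 1157
j=7: r + 6k = 1377.606571… → ⌈·⌉ = 1378
j=8: r + 7k = 1599.178 → ⌈·⌉ = 1600
j=9: r + 8k = 1820.749428… → ⌈·⌉ = 1821
j=10: r + 9k = 2042.320857… → ⌈·⌉ = 2043
j=11: r + 10k = 2263.892285… → ⌈·⌉ = 2264
j=12: r + 11k = 2485.463714… → ⌈·⌉ = 2486
j=13: r + 12k = 2707.035142… → ⌈·⌉ = 2708
j=14: r + 13k = 2928.606571… → ⌈·⌉ = 2929

49, 270, 492, 713, 935, 1157, 1378, 1600, 1821, 2043, 2264, 2486, 2708, 2929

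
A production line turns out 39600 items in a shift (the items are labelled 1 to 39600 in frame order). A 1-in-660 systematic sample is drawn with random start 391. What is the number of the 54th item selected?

k = 660
54th selection = r + (54−1)·k = 391 + 53×660 = 391 + 34980 = 35371

35371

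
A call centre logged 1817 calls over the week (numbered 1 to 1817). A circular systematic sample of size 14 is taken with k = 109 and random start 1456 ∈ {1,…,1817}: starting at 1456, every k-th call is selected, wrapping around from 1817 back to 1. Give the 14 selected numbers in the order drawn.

Selection 1: 1456
Selection 2: 1456 + 109 = 1565
Selection 3: 1565 + 109 = 1674
Selection 4: 1674 + 109 = 1783
Selection 5: 1783 + 109 = 1892 → 1892 − 1817 = 75
Selection 6: 75 + 109 = 184
Selection 7: 184 + 109 = 293
Selection 8: 293 + 109 = 402
Selection 9: 402 + 109 = 511
Selection 10: 511 + 109 = 620
Selection 11: 620 + 109 = 729
Selection 12: 729 + 109 = 838
Selection 13: 838 + 109 = 947
Selection 14: 947 + 109 = 1056

1456, 1565, 1674, 1783, 75, 184, 293, 402, 511, 620, 729, 838, 947, 1056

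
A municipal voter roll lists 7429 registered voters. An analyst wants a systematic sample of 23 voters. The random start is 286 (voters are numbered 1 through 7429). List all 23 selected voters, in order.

k = N/n = 7429/23 = 323
voter 1: 286
voter 2: 286 + 323 = 609
voter 3: 609 + 323 = 932
voter 4: 932 + 323 = 1255
voter 5: 1255 + 323 = 1578
voter 6: 1578 + 323 = 1901
voter 7: 1901 + 323 = 2224
voter 8: 2224 + 323 = 2547
voter 9: 2547 + 323 = 2870
voter 10: 2870 + 323 = 3193
voter 11: 3193 + 323 = 3516
voter 12: 3516 + 323 = 3839
voter 13: 3839 + 323 = 4162
voter 14: 4162 + 323 = 4485
voter 15: 4485 + 323 = 4808
voter 16: 4808 + 323 = 5131
voter 17: 5131 + 323 = 5454
voter 18: 5454 + 323 = 5777
voter 19: 5777 + 323 = 6100
voter 20: 6100 + 323 = 6423
voter 21: 6423 + 323 = 6746
voter 22: 6746 + 323 = 7069
voter 23: 7069 + 323 = 7392

286, 609, 932, 1255, 1578, 1901, 2224, 2547, 2870, 3193, 3516, 3839, 4162, 4485, 4808, 5131, 5454, 5777, 6100, 6423, 6746, 7069, 7392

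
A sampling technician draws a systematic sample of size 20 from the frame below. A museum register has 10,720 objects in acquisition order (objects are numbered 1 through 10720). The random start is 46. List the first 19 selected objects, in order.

46, 582, 1118, 1654, 2190, 2726, 3262, 3798, 4334, 4870, 5406, 5942, 6478, 7014, 7550, 8086, 8622, 9158, 9694

k = N/n = 10720/20 = 536
object 1: 46
object 2: 46 + 536 = 582
object 3: 582 + 536 = 1118
object 4: 1118 + 536 = 1654
object 5: 1654 + 536 = 2190
object 6: 2190 + 536 = 2726
object 7: 2726 + 536 = 3262
object 8: 3262 + 536 = 3798
object 9: 3798 + 536 = 4334
object 10: 4334 + 536 = 4870
object 11: 4870 + 536 = 5406
object 12: 5406 + 536 = 5942
object 13: 5942 + 536 = 6478
object 14: 6478 + 536 = 7014
object 15: 7014 + 536 = 7550
object 16: 7550 + 536 = 8086
object 17: 8086 + 536 = 8622
object 18: 8622 + 536 = 9158
object 19: 9158 + 536 = 9694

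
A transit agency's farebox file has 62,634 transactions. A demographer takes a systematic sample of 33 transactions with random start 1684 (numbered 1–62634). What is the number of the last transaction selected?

62420

k = 62634/33 = 1898
33rd selection = r + (33−1)·k = 1684 + 32×1898 = 1684 + 60736 = 62420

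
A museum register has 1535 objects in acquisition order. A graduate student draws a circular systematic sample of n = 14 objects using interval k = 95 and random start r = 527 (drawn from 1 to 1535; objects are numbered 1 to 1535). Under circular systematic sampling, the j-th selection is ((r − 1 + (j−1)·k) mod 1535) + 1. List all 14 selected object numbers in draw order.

527, 622, 717, 812, 907, 1002, 1097, 1192, 1287, 1382, 1477, 37, 132, 227

Selection 1: 527
Selection 2: 527 + 95 = 622
Selection 3: 622 + 95 = 717
Selection 4: 717 + 95 = 812
Selection 5: 812 + 95 = 907
Selection 6: 907 + 95 = 1002
Selection 7: 1002 + 95 = 1097
Selection 8: 1097 + 95 = 1192
Selection 9: 1192 + 95 = 1287
Selection 10: 1287 + 95 = 1382
Selection 11: 1382 + 95 = 1477
Selection 12: 1477 + 95 = 1572 → 1572 − 1535 = 37
Selection 13: 37 + 95 = 132
Selection 14: 132 + 95 = 227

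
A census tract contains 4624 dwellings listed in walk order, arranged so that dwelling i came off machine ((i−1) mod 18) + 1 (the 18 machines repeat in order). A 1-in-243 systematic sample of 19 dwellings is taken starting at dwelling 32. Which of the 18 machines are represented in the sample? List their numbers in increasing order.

5, 14

Consecutive selections differ by k = 243, so their machine numbers differ by 243 mod 18 = 9.
gcd(243, 18) = 9, so the sample visits 18/9 = 2 distinct residues mod 18.
Start 32 is machine 14; the machines hit are 5, 14.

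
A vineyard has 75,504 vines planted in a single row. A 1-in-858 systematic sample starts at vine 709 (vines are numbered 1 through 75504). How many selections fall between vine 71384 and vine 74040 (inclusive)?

3

k = 858
First selection ≥ 71384: 709 + ⌈(71384−709)/858⌉·858 = 709 + 83×858 = 71923
Last selection ≤ 74040: 709 + ⌊(74040−709)/858⌋·858 = 709 + 85×858 = 73639
Count = 85 − 83 + 1 = 3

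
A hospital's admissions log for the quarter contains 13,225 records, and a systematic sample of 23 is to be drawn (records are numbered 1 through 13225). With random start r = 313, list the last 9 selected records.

8363, 8938, 9513, 10088, 10663, 11238, 11813, 12388, 12963

k = N/n = 13225/23 = 575
15th selection = 313 + 14×575 = 8363
16th: 8363 + 575 = 8938
17th: 8938 + 575 = 9513
18th: 9513 + 575 = 10088
19th: 10088 + 575 = 10663
20th: 10663 + 575 = 11238
21st: 11238 + 575 = 11813
22nd: 11813 + 575 = 12388
23rd: 12388 + 575 = 12963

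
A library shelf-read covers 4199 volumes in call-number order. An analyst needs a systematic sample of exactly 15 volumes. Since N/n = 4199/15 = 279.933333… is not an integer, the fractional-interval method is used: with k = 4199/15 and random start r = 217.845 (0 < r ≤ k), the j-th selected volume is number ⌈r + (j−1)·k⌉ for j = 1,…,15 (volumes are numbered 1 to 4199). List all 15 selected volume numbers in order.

j=1: r + 0k = 217.845 → ⌈·⌉ = 218
j=2: r + 1k = 497.778333… → ⌈·⌉ = 498
j=3: r + 2k = 777.711666… → ⌈·⌉ = 778
j=4: r + 3k = 1057.645 → ⌈·⌉ = 1058
j=5: r + 4k = 1337.578333… → ⌈·⌉ = 1338
j=6: r + 5k = 1617.511666… → ⌈·⌉ = 1618
j=7: r + 6k = 1897.445 → ⌈·⌉ = 1898
j=8: r + 7k = 2177.378333… → ⌈·⌉ = 2178
j=9: r + 8k = 2457.311666… → ⌈·⌉ = 2458
j=10: r + 9k = 2737.245 → ⌈·⌉ = 2738
j=11: r + 10k = 3017.178333… → ⌈·⌉ = 3018
j=12: r + 11k = 3297.111666… → ⌈·⌉ = 3298
j=13: r + 12k = 3577.045 → ⌈·⌉ = 3578
j=14: r + 13k = 3856.978333… → ⌈·⌉ = 3857
j=15: r + 14k = 4136.911666… → ⌈·⌉ = 4137

218, 498, 778, 1058, 1338, 1618, 1898, 2178, 2458, 2738, 3018, 3298, 3578, 3857, 4137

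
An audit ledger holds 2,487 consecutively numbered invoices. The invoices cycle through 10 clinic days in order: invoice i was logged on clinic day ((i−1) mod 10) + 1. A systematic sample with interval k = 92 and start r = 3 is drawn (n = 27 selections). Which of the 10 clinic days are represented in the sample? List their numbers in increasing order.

1, 3, 5, 7, 9

Consecutive selections differ by k = 92, so their clinic day numbers differ by 92 mod 10 = 2.
gcd(92, 10) = 2, so the sample visits 10/2 = 5 distinct residues mod 10.
Start 3 is clinic day 3; the clinic days hit are 1, 3, 5, 7, 9.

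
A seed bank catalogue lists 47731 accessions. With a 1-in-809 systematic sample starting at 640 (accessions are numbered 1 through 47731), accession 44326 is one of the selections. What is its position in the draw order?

55

k = 809
position = (44326 − 640)/809 + 1 = 43686/809 + 1 = 54 + 1 = 55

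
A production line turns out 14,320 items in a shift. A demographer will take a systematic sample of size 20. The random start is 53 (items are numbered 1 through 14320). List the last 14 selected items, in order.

k = N/n = 14320/20 = 716
7th selection = 53 + 6×716 = 4349
8th: 4349 + 716 = 5065
9th: 5065 + 716 = 5781
10th: 5781 + 716 = 6497
11th: 6497 + 716 = 7213
12th: 7213 + 716 = 7929
13th: 7929 + 716 = 8645
14th: 8645 + 716 = 9361
15th: 9361 + 716 = 10077
16th: 10077 + 716 = 10793
17th: 10793 + 716 = 11509
18th: 11509 + 716 = 12225
19th: 12225 + 716 = 12941
20th: 12941 + 716 = 13657

4349, 5065, 5781, 6497, 7213, 7929, 8645, 9361, 10077, 10793, 11509, 12225, 12941, 13657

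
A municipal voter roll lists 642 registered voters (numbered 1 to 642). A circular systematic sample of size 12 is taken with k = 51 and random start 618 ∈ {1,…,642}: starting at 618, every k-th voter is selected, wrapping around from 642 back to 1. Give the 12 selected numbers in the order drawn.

618, 27, 78, 129, 180, 231, 282, 333, 384, 435, 486, 537

Selection 1: 618
Selection 2: 618 + 51 = 669 → 669 − 642 = 27
Selection 3: 27 + 51 = 78
Selection 4: 78 + 51 = 129
Selection 5: 129 + 51 = 180
Selection 6: 180 + 51 = 231
Selection 7: 231 + 51 = 282
Selection 8: 282 + 51 = 333
Selection 9: 333 + 51 = 384
Selection 10: 384 + 51 = 435
Selection 11: 435 + 51 = 486
Selection 12: 486 + 51 = 537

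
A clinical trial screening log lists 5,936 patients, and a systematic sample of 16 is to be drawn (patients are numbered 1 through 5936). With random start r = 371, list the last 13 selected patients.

k = N/n = 5936/16 = 371
4th selection = 371 + 3×371 = 1484
5th: 1484 + 371 = 1855
6th: 1855 + 371 = 2226
7th: 2226 + 371 = 2597
8th: 2597 + 371 = 2968
9th: 2968 + 371 = 3339
10th: 3339 + 371 = 3710
11th: 3710 + 371 = 4081
12th: 4081 + 371 = 4452
13th: 4452 + 371 = 4823
14th: 4823 + 371 = 5194
15th: 5194 + 371 = 5565
16th: 5565 + 371 = 5936

1484, 1855, 2226, 2597, 2968, 3339, 3710, 4081, 4452, 4823, 5194, 5565, 5936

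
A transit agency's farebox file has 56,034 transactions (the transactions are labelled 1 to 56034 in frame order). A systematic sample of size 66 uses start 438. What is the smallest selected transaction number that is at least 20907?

k = 56034/66 = 849
Steps past start: ⌈(20907 − 438)/849⌉ = ⌈20469/849⌉ = 25
Selected transaction: 438 + 25×849 = 21663

21663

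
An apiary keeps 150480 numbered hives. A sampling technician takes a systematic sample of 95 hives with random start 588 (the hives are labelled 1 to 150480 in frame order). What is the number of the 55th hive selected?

k = 150480/95 = 1584
55th selection = r + (55−1)·k = 588 + 54×1584 = 588 + 85536 = 86124

86124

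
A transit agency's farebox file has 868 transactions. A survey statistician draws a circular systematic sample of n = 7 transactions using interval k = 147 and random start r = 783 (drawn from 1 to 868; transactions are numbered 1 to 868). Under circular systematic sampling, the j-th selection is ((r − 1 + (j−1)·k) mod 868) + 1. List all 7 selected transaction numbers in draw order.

Selection 1: 783
Selection 2: 783 + 147 = 930 → 930 − 868 = 62
Selection 3: 62 + 147 = 209
Selection 4: 209 + 147 = 356
Selection 5: 356 + 147 = 503
Selection 6: 503 + 147 = 650
Selection 7: 650 + 147 = 797

783, 62, 209, 356, 503, 650, 797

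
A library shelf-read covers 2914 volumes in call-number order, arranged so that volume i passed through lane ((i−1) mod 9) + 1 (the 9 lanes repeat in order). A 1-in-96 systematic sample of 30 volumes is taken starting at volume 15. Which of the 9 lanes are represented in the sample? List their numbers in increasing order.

Consecutive selections differ by k = 96, so their lane numbers differ by 96 mod 9 = 6.
gcd(96, 9) = 3, so the sample visits 9/3 = 3 distinct residues mod 9.
Start 15 is lane 6; the lanes hit are 3, 6, 9.

3, 6, 9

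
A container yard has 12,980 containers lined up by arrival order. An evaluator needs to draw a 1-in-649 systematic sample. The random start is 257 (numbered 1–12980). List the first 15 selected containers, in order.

container 1: 257
container 2: 257 + 649 = 906
container 3: 906 + 649 = 1555
container 4: 1555 + 649 = 2204
container 5: 2204 + 649 = 2853
container 6: 2853 + 649 = 3502
container 7: 3502 + 649 = 4151
container 8: 4151 + 649 = 4800
container 9: 4800 + 649 = 5449
container 10: 5449 + 649 = 6098
container 11: 6098 + 649 = 6747
container 12: 6747 + 649 = 7396
container 13: 7396 + 649 = 8045
container 14: 8045 + 649 = 8694
container 15: 8694 + 649 = 9343

257, 906, 1555, 2204, 2853, 3502, 4151, 4800, 5449, 6098, 6747, 7396, 8045, 8694, 9343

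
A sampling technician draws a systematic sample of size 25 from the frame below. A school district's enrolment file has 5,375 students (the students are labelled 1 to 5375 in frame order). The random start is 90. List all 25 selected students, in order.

k = N/n = 5375/25 = 215
student 1: 90
student 2: 90 + 215 = 305
student 3: 305 + 215 = 520
student 4: 520 + 215 = 735
student 5: 735 + 215 = 950
student 6: 950 + 215 = 1165
student 7: 1165 + 215 = 1380
student 8: 1380 + 215 = 1595
student 9: 1595 + 215 = 1810
student 10: 1810 + 215 = 2025
student 11: 2025 + 215 = 2240
student 12: 2240 + 215 = 2455
student 13: 2455 + 215 = 2670
student 14: 2670 + 215 = 2885
student 15: 2885 + 215 = 3100
student 16: 3100 + 215 = 3315
student 17: 3315 + 215 = 3530
student 18: 3530 + 215 = 3745
student 19: 3745 + 215 = 3960
student 20: 3960 + 215 = 4175
student 21: 4175 + 215 = 4390
student 22: 4390 + 215 = 4605
student 23: 4605 + 215 = 4820
student 24: 4820 + 215 = 5035
student 25: 5035 + 215 = 5250

90, 305, 520, 735, 950, 1165, 1380, 1595, 1810, 2025, 2240, 2455, 2670, 2885, 3100, 3315, 3530, 3745, 3960, 4175, 4390, 4605, 4820, 5035, 5250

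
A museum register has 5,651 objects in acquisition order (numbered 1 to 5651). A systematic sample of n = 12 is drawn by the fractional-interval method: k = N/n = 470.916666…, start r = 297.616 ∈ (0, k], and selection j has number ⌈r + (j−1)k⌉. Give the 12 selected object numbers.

j=1: r + 0k = 297.616 → ⌈·⌉ = 298
j=2: r + 1k = 768.532666… → ⌈·⌉ = 769
j=3: r + 2k = 1239.449333… → ⌈·⌉ = 1240
j=4: r + 3k = 1710.366 → ⌈·⌉ = 1711
j=5: r + 4k = 2181.282666… → ⌈·⌉ = 2182
j=6: r + 5k = 2652.199333… → ⌈·⌉ = 2653
j=7: r + 6k = 3123.116 → ⌈·⌉ = 3124
j=8: r + 7k = 3594.032666… → ⌈·⌉ = 3595
j=9: r + 8k = 4064.949333… → ⌈·⌉ = 4065
j=10: r + 9k = 4535.866 → ⌈·⌉ = 4536
j=11: r + 10k = 5006.782666… → ⌈·⌉ = 5007
j=12: r + 11k = 5477.699333… → ⌈·⌉ = 5478

298, 769, 1240, 1711, 2182, 2653, 3124, 3595, 4065, 4536, 5007, 5478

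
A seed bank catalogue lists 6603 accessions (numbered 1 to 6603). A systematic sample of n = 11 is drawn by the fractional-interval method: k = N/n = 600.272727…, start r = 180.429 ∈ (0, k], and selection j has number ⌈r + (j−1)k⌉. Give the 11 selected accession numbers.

j=1: r + 0k = 180.429 → ⌈·⌉ = 181
j=2: r + 1k = 780.701727… → ⌈·⌉ = 781
j=3: r + 2k = 1380.974454… → ⌈·⌉ = 1381
j=4: r + 3k = 1981.247181… → ⌈·⌉ = 1982
j=5: r + 4k = 2581.519909… → ⌈·⌉ = 2582
j=6: r + 5k = 3181.792636… → ⌈·⌉ = 3182
j=7: r + 6k = 3782.065363… → ⌈·⌉ = 3783
j=8: r + 7k = 4382.338090… → ⌈·⌉ = 4383
j=9: r + 8k = 4982.610818… → ⌈·⌉ = 4983
j=10: r + 9k = 5582.883545… → ⌈·⌉ = 5583
j=11: r + 10k = 6183.156272… → ⌈·⌉ = 6184

181, 781, 1381, 1982, 2582, 3182, 3783, 4383, 4983, 5583, 6184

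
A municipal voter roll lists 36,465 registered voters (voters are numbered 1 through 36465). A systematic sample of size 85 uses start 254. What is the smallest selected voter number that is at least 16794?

k = 36465/85 = 429
Steps past start: ⌈(16794 − 254)/429⌉ = ⌈16540/429⌉ = 39
Selected voter: 254 + 39×429 = 16985

16985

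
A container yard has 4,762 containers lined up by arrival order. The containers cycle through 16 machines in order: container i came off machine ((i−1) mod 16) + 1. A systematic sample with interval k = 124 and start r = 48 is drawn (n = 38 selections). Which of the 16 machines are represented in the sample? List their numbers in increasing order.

Consecutive selections differ by k = 124, so their machine numbers differ by 124 mod 16 = 12.
gcd(124, 16) = 4, so the sample visits 16/4 = 4 distinct residues mod 16.
Start 48 is machine 16; the machines hit are 4, 8, 12, 16.

4, 8, 12, 16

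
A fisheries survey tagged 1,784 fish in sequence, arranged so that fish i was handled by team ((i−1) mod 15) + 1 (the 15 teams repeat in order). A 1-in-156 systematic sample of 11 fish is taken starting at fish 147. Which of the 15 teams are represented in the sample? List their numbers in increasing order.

3, 6, 9, 12, 15

Consecutive selections differ by k = 156, so their team numbers differ by 156 mod 15 = 6.
gcd(156, 15) = 3, so the sample visits 15/3 = 5 distinct residues mod 15.
Start 147 is team 12; the teams hit are 3, 6, 9, 12, 15.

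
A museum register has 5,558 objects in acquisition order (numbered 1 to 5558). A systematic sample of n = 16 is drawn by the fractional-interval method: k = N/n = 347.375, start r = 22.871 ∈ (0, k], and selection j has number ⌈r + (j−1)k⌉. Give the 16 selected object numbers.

23, 371, 718, 1065, 1413, 1760, 2108, 2455, 2802, 3150, 3497, 3844, 4192, 4539, 4887, 5234

j=1: r + 0k = 22.871 → ⌈·⌉ = 23
j=2: r + 1k = 370.246 → ⌈·⌉ = 371
j=3: r + 2k = 717.621 → ⌈·⌉ = 718
j=4: r + 3k = 1064.996 → ⌈·⌉ = 1065
j=5: r + 4k = 1412.371 → ⌈·⌉ = 1413
j=6: r + 5k = 1759.746 → ⌈·⌉ = 1760
j=7: r + 6k = 2107.121 → ⌈·⌉ = 2108
j=8: r + 7k = 2454.496 → ⌈·⌉ = 2455
j=9: r + 8k = 2801.871 → ⌈·⌉ = 2802
j=10: r + 9k = 3149.246 → ⌈·⌉ = 3150
j=11: r + 10k = 3496.621 → ⌈·⌉ = 3497
j=12: r + 11k = 3843.996 → ⌈·⌉ = 3844
j=13: r + 12k = 4191.371 → ⌈·⌉ = 4192
j=14: r + 13k = 4538.746 → ⌈·⌉ = 4539
j=15: r + 14k = 4886.121 → ⌈·⌉ = 4887
j=16: r + 15k = 5233.496 → ⌈·⌉ = 5234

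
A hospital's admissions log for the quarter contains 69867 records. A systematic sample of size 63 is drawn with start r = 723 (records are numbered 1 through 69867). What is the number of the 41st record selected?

45083

k = 69867/63 = 1109
41st selection = r + (41−1)·k = 723 + 40×1109 = 723 + 44360 = 45083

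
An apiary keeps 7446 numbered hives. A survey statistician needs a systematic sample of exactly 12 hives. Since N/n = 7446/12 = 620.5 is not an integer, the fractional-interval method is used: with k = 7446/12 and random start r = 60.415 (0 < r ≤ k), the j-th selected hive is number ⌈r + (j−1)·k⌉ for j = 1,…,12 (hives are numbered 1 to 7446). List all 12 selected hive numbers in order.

j=1: r + 0k = 60.415 → ⌈·⌉ = 61
j=2: r + 1k = 680.915 → ⌈·⌉ = 681
j=3: r + 2k = 1301.415 → ⌈·⌉ = 1302
j=4: r + 3k = 1921.915 → ⌈·⌉ = 1922
j=5: r + 4k = 2542.415 → ⌈·⌉ = 2543
j=6: r + 5k = 3162.915 → ⌈·⌉ = 3163
j=7: r + 6k = 3783.415 → ⌈·⌉ = 3784
j=8: r + 7k = 4403.915 → ⌈·⌉ = 4404
j=9: r + 8k = 5024.415 → ⌈·⌉ = 5025
j=10: r + 9k = 5644.915 → ⌈·⌉ = 5645
j=11: r + 10k = 6265.415 → ⌈·⌉ = 6266
j=12: r + 11k = 6885.915 → ⌈·⌉ = 6886

61, 681, 1302, 1922, 2543, 3163, 3784, 4404, 5025, 5645, 6266, 6886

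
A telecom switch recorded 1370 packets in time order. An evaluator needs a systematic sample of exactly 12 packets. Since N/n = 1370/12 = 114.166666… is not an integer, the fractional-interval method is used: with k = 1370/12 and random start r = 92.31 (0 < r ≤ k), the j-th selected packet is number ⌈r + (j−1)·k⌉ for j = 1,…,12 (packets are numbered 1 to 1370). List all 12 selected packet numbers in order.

93, 207, 321, 435, 549, 664, 778, 892, 1006, 1120, 1234, 1349

j=1: r + 0k = 92.31 → ⌈·⌉ = 93
j=2: r + 1k = 206.476666… → ⌈·⌉ = 207
j=3: r + 2k = 320.643333… → ⌈·⌉ = 321
j=4: r + 3k = 434.81 → ⌈·⌉ = 435
j=5: r + 4k = 548.976666… → ⌈·⌉ = 549
j=6: r + 5k = 663.143333… → ⌈·⌉ = 664
j=7: r + 6k = 777.31 → ⌈·⌉ = 778
j=8: r + 7k = 891.476666… → ⌈·⌉ = 892
j=9: r + 8k = 1005.643333… → ⌈·⌉ = 1006
j=10: r + 9k = 1119.81 → ⌈·⌉ = 1120
j=11: r + 10k = 1233.976666… → ⌈·⌉ = 1234
j=12: r + 11k = 1348.143333… → ⌈·⌉ = 1349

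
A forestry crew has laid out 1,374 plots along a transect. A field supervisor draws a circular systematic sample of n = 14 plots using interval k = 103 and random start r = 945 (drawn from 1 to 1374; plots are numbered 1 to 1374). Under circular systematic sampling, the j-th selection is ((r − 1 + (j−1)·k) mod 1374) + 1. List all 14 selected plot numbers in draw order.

Selection 1: 945
Selection 2: 945 + 103 = 1048
Selection 3: 1048 + 103 = 1151
Selection 4: 1151 + 103 = 1254
Selection 5: 1254 + 103 = 1357
Selection 6: 1357 + 103 = 1460 → 1460 − 1374 = 86
Selection 7: 86 + 103 = 189
Selection 8: 189 + 103 = 292
Selection 9: 292 + 103 = 395
Selection 10: 395 + 103 = 498
Selection 11: 498 + 103 = 601
Selection 12: 601 + 103 = 704
Selection 13: 704 + 103 = 807
Selection 14: 807 + 103 = 910

945, 1048, 1151, 1254, 1357, 86, 189, 292, 395, 498, 601, 704, 807, 910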